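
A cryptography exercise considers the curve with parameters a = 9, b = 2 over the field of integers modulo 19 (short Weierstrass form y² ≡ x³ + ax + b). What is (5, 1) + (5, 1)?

(6, 14)

tangent at (5, 1): λ = (3·5² + 9)/(2·1) ≡ 8/2. 2⁻¹ ≡ 10 (mod 19) since 2·10 = 20 ≡ 1, so λ ≡ 8·10 ≡ 4.
  x = λ² - 5 - 5 = 16 - 10 ≡ 6; y = λ·(5 - 6) - 1 ≡ 14. → (6, 14)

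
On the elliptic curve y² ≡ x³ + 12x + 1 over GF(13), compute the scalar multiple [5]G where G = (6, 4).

(0, 12)

Double-and-add on 5 = (101)₂. Start with G = (6, 4) for the leading 1-bit.
double: tangent at (6, 4): λ = (3·6² + 12)/(2·4) ≡ 3/8. 8⁻¹ ≡ 5 (mod 13), so λ ≡ 3·5 ≡ 2.
  x = λ² - 6 - 6 = 4 - 12 ≡ 5; y = λ·(6 - 5) - 4 ≡ 11. → (5, 11)
double: tangent at (5, 11): λ = (3·5² + 12)/(2·11) ≡ 9/9. 9⁻¹ ≡ 3 (mod 13), so λ ≡ 9·3 ≡ 1.
  x = λ² - 5 - 5 = 1 - 10 ≡ 4; y = λ·(5 - 4) - 11 ≡ 3. → (4, 3)
add G: (4, 3) + (6, 4). λ = (4 - 3)/(6 - 4) ≡ 1/2 mod 13. 2⁻¹ ≡ 7 (mod 13), so λ ≡ 7.
  x = λ² - 4 - 6 = 49 - 10 ≡ 0; y = λ·(4 - 0) - 3 ≡ 12. → (0, 12)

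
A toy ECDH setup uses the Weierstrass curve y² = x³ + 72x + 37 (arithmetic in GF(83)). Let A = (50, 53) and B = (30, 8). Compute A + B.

(34, 66)

(50, 53) + (30, 8). λ = (8 - 53)/(30 - 50) ≡ 38/63 mod 83. 63⁻¹ ≡ 29 (mod 83), so λ ≡ 23.
  x = λ² - 50 - 30 = 529 - 80 ≡ 34; y = λ·(50 - 34) - 53 ≡ 66. → (34, 66)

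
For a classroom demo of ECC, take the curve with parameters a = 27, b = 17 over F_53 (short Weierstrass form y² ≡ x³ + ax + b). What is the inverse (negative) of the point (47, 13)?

-(47, 13) = (47, -13 mod 53) = (47, 40).

(47, 40)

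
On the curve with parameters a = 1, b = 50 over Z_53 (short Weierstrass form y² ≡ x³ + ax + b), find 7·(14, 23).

(14, 30)

Write Q = (14, 23).
Double-and-add on 7 = (111)₂. Start with Q = (14, 23) for the leading 1-bit.
double: tangent at (14, 23): λ = (3·14² + 1)/(2·23) ≡ 6/46. 46⁻¹ ≡ 15 (mod 53), so λ ≡ 6·15 ≡ 37.
  x = λ² - 14 - 14 = 1369 - 28 ≡ 16; y = λ·(14 - 16) - 23 ≡ 9. → (16, 9)
add Q: (16, 9) + (14, 23). λ = (23 - 9)/(14 - 16) ≡ 14/51 mod 53. 51⁻¹ ≡ 26 (mod 53), so λ ≡ 46.
  x = λ² - 16 - 14 = 2116 - 30 ≡ 19; y = λ·(16 - 19) - 9 ≡ 12. → (19, 12)
double: tangent at (19, 12): λ = (3·19² + 1)/(2·12) ≡ 24/24. 24⁻¹ ≡ 42 (mod 53), so λ ≡ 24·42 ≡ 1.
  x = λ² - 19 - 19 = 1 - 38 ≡ 16; y = λ·(19 - 16) - 12 ≡ 44. → (16, 44)
add Q: (16, 44) + (14, 23). λ = (23 - 44)/(14 - 16) ≡ 32/51 mod 53. 51⁻¹ ≡ 26 (mod 53), so λ ≡ 37.
  x = λ² - 16 - 14 = 1369 - 30 ≡ 14; y = λ·(16 - 14) - 44 ≡ 30. → (14, 30)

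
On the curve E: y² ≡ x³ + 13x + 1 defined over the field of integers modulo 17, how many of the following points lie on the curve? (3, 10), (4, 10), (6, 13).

1

(3, 10): 10² ≡ 15, rhs ≡ 16 → off.
(4, 10): 10² ≡ 15, rhs ≡ 15 → on.
(6, 13): 13² ≡ 16, rhs ≡ 6 → off.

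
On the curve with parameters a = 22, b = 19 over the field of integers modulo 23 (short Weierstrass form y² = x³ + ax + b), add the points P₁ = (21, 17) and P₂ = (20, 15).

(9, 7)

(21, 17) + (20, 15). λ = (15 - 17)/(20 - 21) ≡ 21/22 mod 23. 22⁻¹ ≡ 22 (mod 23) since 22·22 = 484 ≡ 1, so λ ≡ 2.
  x = λ² - 21 - 20 = 4 - 41 ≡ 9; y = λ·(21 - 9) - 17 ≡ 7. → (9, 7)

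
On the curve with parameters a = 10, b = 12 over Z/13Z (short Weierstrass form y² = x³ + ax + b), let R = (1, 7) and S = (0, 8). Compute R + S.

(0, 5)

(1, 7) + (0, 8). λ = (8 - 7)/(0 - 1) ≡ 1/12 mod 13. 12⁻¹ ≡ 12 (mod 13), so λ ≡ 12.
  x = λ² - 1 - 0 = 144 - 1 ≡ 0; y = λ·(1 - 0) - 7 ≡ 5. → (0, 5)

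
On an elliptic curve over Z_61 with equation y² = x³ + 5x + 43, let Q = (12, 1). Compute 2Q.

tangent at (12, 1): λ = (3·12² + 5)/(2·1) ≡ 10/2. 2⁻¹ ≡ 31 (mod 61), so λ ≡ 10·31 ≡ 5.
  x = λ² - 12 - 12 = 25 - 24 ≡ 1; y = λ·(12 - 1) - 1 ≡ 54. → (1, 54)

(1, 54)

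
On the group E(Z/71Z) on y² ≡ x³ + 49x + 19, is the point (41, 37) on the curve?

yes

y² = 37² ≡ 20; x³ + 49x + 19 = 70949 ≡ 20 (mod 71). 20 = 20.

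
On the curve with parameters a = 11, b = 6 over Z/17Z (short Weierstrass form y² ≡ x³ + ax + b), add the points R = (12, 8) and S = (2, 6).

(12, 8) + (2, 6). λ = (6 - 8)/(2 - 12) ≡ 15/7 mod 17. 7⁻¹ ≡ 5 (mod 17), so λ ≡ 7.
  x = λ² - 12 - 2 = 49 - 14 ≡ 1; y = λ·(12 - 1) - 8 ≡ 1. → (1, 1)

(1, 1)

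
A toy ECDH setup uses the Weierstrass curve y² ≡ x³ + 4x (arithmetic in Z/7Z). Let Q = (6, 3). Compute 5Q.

(3, 2)

Repeated addition: build up to 5Q.
2Q: tangent at (6, 3): λ = (3·6² + 4)/(2·3) ≡ 0/6. 6⁻¹ ≡ 6 (mod 7), so λ ≡ 0·6 ≡ 0.
  x = λ² - 6 - 6 = 0 - 12 ≡ 2; y = λ·(6 - 2) - 3 ≡ 4. → (2, 4)
3Q: (2, 4) + (6, 3). λ = (3 - 4)/(6 - 2) ≡ 6/4 mod 7. 4⁻¹ ≡ 2 (mod 7) since 4·2 = 8 ≡ 1, so λ ≡ 5.
  x = λ² - 2 - 6 = 25 - 8 ≡ 3; y = λ·(2 - 3) - 4 ≡ 5. → (3, 5)
4Q: (3, 5) + (6, 3). λ = (3 - 5)/(6 - 3) ≡ 5/3 mod 7. 3⁻¹ ≡ 5 (mod 7), so λ ≡ 4.
  x = λ² - 3 - 6 = 16 - 9 ≡ 0; y = λ·(3 - 0) - 5 ≡ 0. → (0, 0)
5Q: (0, 0) + (6, 3). λ = (3 - 0)/(6 - 0) ≡ 3/6 mod 7. 6⁻¹ ≡ 6 (mod 7), so λ ≡ 4.
  x = λ² - 0 - 6 = 16 - 6 ≡ 3; y = λ·(0 - 3) - 0 ≡ 2. → (3, 2)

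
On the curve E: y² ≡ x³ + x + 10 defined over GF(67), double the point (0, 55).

(62, 9)

tangent at (0, 55): λ = (3·0² + 1)/(2·55) ≡ 1/43. 43⁻¹ ≡ 53 (mod 67), so λ ≡ 1·53 ≡ 53.
  x = λ² - 0 - 0 = 2809 - 0 ≡ 62; y = λ·(0 - 62) - 55 ≡ 9. → (62, 9)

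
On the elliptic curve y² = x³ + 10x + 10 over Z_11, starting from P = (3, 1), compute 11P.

(2, 7)

Double-and-add on 11 = (1011)₂. Start with P = (3, 1) for the leading 1-bit.
double: tangent at (3, 1): λ = (3·3² + 10)/(2·1) ≡ 4/2. 2⁻¹ ≡ 6 (mod 11), so λ ≡ 4·6 ≡ 2.
  x = λ² - 3 - 3 = 4 - 6 ≡ 9; y = λ·(3 - 9) - 1 ≡ 9. → (9, 9)
double: tangent at (9, 9): λ = (3·9² + 10)/(2·9) ≡ 0/7. 7⁻¹ ≡ 8 (mod 11) since 7·8 = 56 ≡ 1, so λ ≡ 0·8 ≡ 0.
  x = λ² - 9 - 9 = 0 - 18 ≡ 4; y = λ·(9 - 4) - 9 ≡ 2. → (4, 2)
add P: (4, 2) + (3, 1). λ = (1 - 2)/(3 - 4) ≡ 10/10 mod 11. 10⁻¹ ≡ 10 (mod 11), so λ ≡ 1.
  x = λ² - 4 - 3 = 1 - 7 ≡ 5; y = λ·(4 - 5) - 2 ≡ 8. → (5, 8)
double: tangent at (5, 8): λ = (3·5² + 10)/(2·8) ≡ 8/5. 5⁻¹ ≡ 9 (mod 11) since 5·9 = 45 ≡ 1, so λ ≡ 8·9 ≡ 6.
  x = λ² - 5 - 5 = 36 - 10 ≡ 4; y = λ·(5 - 4) - 8 ≡ 9. → (4, 9)
add P: (4, 9) + (3, 1). λ = (1 - 9)/(3 - 4) ≡ 3/10 mod 11. 10⁻¹ ≡ 10 (mod 11) since 10·10 = 100 ≡ 1, so λ ≡ 8.
  x = λ² - 4 - 3 = 64 - 7 ≡ 2; y = λ·(4 - 2) - 9 ≡ 7. → (2, 7)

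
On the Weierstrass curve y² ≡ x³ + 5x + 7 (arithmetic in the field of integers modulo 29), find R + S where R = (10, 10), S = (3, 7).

(15, 21)

(10, 10) + (3, 7). λ = (7 - 10)/(3 - 10) ≡ 26/22 mod 29. 22⁻¹ ≡ 4 (mod 29) since 22·4 = 88 ≡ 1, so λ ≡ 17.
  x = λ² - 10 - 3 = 289 - 13 ≡ 15; y = λ·(10 - 15) - 10 ≡ 21. → (15, 21)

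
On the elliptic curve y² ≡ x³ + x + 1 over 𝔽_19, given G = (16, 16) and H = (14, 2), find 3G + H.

First 3G:
Repeated addition: build up to 3G.
2G: tangent at (16, 16): λ = (3·16² + 1)/(2·16) ≡ 9/13. 13⁻¹ ≡ 3 (mod 19) since 13·3 = 39 ≡ 1, so λ ≡ 9·3 ≡ 8.
  x = λ² - 16 - 16 = 64 - 32 ≡ 13; y = λ·(16 - 13) - 16 ≡ 8. → (13, 8)
3G: (13, 8) + (16, 16). λ = (16 - 8)/(16 - 13) ≡ 8/3 mod 19. 3⁻¹ ≡ 13 (mod 19), so λ ≡ 9.
  x = λ² - 13 - 16 = 81 - 29 ≡ 14; y = λ·(13 - 14) - 8 ≡ 2. → (14, 2)
3G = (14, 2).
Finally 3G + H:
tangent at (14, 2): λ = (3·14² + 1)/(2·2) ≡ 0/4. 4⁻¹ ≡ 5 (mod 19), so λ ≡ 0·5 ≡ 0.
  x = λ² - 14 - 14 = 0 - 28 ≡ 10; y = λ·(14 - 10) - 2 ≡ 17. → (10, 17)

(10, 17)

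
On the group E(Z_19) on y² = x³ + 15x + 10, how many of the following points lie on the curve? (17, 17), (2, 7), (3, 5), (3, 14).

2

(17, 17): 17² ≡ 4, rhs ≡ 10 → off.
(2, 7): 7² ≡ 11, rhs ≡ 10 → off.
(3, 5): 5² ≡ 6, rhs ≡ 6 → on.
(3, 14): 14² ≡ 6, rhs ≡ 6 → on.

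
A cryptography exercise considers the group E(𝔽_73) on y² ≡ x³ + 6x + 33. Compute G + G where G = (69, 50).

(12, 64)

tangent at (69, 50): λ = (3·69² + 6)/(2·50) ≡ 54/27. 27⁻¹ ≡ 46 (mod 73) since 27·46 = 1242 ≡ 1, so λ ≡ 54·46 ≡ 2.
  x = λ² - 69 - 69 = 4 - 138 ≡ 12; y = λ·(69 - 12) - 50 ≡ 64. → (12, 64)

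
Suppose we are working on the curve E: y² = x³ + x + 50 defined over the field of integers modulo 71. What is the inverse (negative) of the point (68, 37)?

-(68, 37) = (68, -37 mod 71) = (68, 34).

(68, 34)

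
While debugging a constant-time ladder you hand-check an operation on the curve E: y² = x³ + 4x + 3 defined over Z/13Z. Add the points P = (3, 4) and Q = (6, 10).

(3, 4) + (6, 10). λ = (10 - 4)/(6 - 3) ≡ 6/3 mod 13. 3⁻¹ ≡ 9 (mod 13), so λ ≡ 2.
  x = λ² - 3 - 6 = 4 - 9 ≡ 8; y = λ·(3 - 8) - 4 ≡ 12. → (8, 12)

(8, 12)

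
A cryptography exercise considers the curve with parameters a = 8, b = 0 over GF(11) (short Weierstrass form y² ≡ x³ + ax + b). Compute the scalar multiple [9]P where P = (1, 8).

Double-and-add on 9 = (1001)₂. Start with P = (1, 8) for the leading 1-bit.
double: tangent at (1, 8): λ = (3·1² + 8)/(2·8) ≡ 0/5. 5⁻¹ ≡ 9 (mod 11), so λ ≡ 0·9 ≡ 0.
  x = λ² - 1 - 1 = 0 - 2 ≡ 9; y = λ·(1 - 9) - 8 ≡ 3. → (9, 3)
double: tangent at (9, 3): λ = (3·9² + 8)/(2·3) ≡ 9/6. 6⁻¹ ≡ 2 (mod 11), so λ ≡ 9·2 ≡ 7.
  x = λ² - 9 - 9 = 49 - 18 ≡ 9; y = λ·(9 - 9) - 3 ≡ 8. → (9, 8)
double: tangent at (9, 8): λ = (3·9² + 8)/(2·8) ≡ 9/5. 5⁻¹ ≡ 9 (mod 11), so λ ≡ 9·9 ≡ 4.
  x = λ² - 9 - 9 = 16 - 18 ≡ 9; y = λ·(9 - 9) - 8 ≡ 3. → (9, 3)
add P: (9, 3) + (1, 8). λ = (8 - 3)/(1 - 9) ≡ 5/3 mod 11. 3⁻¹ ≡ 4 (mod 11) since 3·4 = 12 ≡ 1, so λ ≡ 9.
  x = λ² - 9 - 1 = 81 - 10 ≡ 5; y = λ·(9 - 5) - 3 ≡ 0. → (5, 0)

(5, 0)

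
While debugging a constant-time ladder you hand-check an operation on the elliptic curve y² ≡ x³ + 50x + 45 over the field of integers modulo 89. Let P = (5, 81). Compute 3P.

(28, 41)

Repeated addition: build up to 3P.
2P: tangent at (5, 81): λ = (3·5² + 50)/(2·81) ≡ 36/73. 73⁻¹ ≡ 50 (mod 89), so λ ≡ 36·50 ≡ 20.
  x = λ² - 5 - 5 = 400 - 10 ≡ 34; y = λ·(5 - 34) - 81 ≡ 51. → (34, 51)
3P: (34, 51) + (5, 81). λ = (81 - 51)/(5 - 34) ≡ 30/60 mod 89. 60⁻¹ ≡ 46 (mod 89) since 60·46 = 2760 ≡ 1, so λ ≡ 45.
  x = λ² - 34 - 5 = 2025 - 39 ≡ 28; y = λ·(34 - 28) - 51 ≡ 41. → (28, 41)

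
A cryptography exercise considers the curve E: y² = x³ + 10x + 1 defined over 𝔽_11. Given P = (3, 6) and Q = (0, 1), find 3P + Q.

First 3P:
Repeated addition: build up to 3P.
2P: tangent at (3, 6): λ = (3·3² + 10)/(2·6) ≡ 4/1. 1⁻¹ ≡ 1 (mod 11), so λ ≡ 4·1 ≡ 4.
  x = λ² - 3 - 3 = 16 - 6 ≡ 10; y = λ·(3 - 10) - 6 ≡ 10. → (10, 10)
3P: (10, 10) + (3, 6). λ = (6 - 10)/(3 - 10) ≡ 7/4 mod 11. 4⁻¹ ≡ 3 (mod 11) since 4·3 = 12 ≡ 1, so λ ≡ 10.
  x = λ² - 10 - 3 = 100 - 13 ≡ 10; y = λ·(10 - 10) - 10 ≡ 1. → (10, 1)
3P = (10, 1).
Finally 3P + Q:
(10, 1) + (0, 1). λ = (1 - 1)/(0 - 10) ≡ 0/1 mod 11. 1⁻¹ ≡ 1 (mod 11), so λ ≡ 0.
  x = λ² - 10 - 0 = 0 - 10 ≡ 1; y = λ·(10 - 1) - 1 ≡ 10. → (1, 10)

(1, 10)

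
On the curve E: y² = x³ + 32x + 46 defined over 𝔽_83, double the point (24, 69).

(63, 11)

tangent at (24, 69): λ = (3·24² + 32)/(2·69) ≡ 17/55. 55⁻¹ ≡ 80 (mod 83) since 55·80 = 4400 ≡ 1, so λ ≡ 17·80 ≡ 32.
  x = λ² - 24 - 24 = 1024 - 48 ≡ 63; y = λ·(24 - 63) - 69 ≡ 11. → (63, 11)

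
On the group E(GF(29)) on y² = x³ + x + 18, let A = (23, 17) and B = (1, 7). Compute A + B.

(10, 10)

(23, 17) + (1, 7). λ = (7 - 17)/(1 - 23) ≡ 19/7 mod 29. 7⁻¹ ≡ 25 (mod 29) since 7·25 = 175 ≡ 1, so λ ≡ 11.
  x = λ² - 23 - 1 = 121 - 24 ≡ 10; y = λ·(23 - 10) - 17 ≡ 10. → (10, 10)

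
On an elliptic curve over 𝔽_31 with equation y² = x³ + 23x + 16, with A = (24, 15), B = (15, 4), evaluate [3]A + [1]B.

First 3A:
Repeated addition: build up to 3A.
2A: tangent at (24, 15): λ = (3·24² + 23)/(2·15) ≡ 15/30. 30⁻¹ ≡ 30 (mod 31), so λ ≡ 15·30 ≡ 16.
  x = λ² - 24 - 24 = 256 - 48 ≡ 22; y = λ·(24 - 22) - 15 ≡ 17. → (22, 17)
3A: (22, 17) + (24, 15). λ = (15 - 17)/(24 - 22) ≡ 29/2 mod 31. 2⁻¹ ≡ 16 (mod 31), so λ ≡ 30.
  x = λ² - 22 - 24 = 900 - 46 ≡ 17; y = λ·(22 - 17) - 17 ≡ 9. → (17, 9)
3A = (17, 9).
Finally 3A + B:
(17, 9) + (15, 4). λ = (4 - 9)/(15 - 17) ≡ 26/29 mod 31. 29⁻¹ ≡ 15 (mod 31), so λ ≡ 18.
  x = λ² - 17 - 15 = 324 - 32 ≡ 13; y = λ·(17 - 13) - 9 ≡ 1. → (13, 1)

(13, 1)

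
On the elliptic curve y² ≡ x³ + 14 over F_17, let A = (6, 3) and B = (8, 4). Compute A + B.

(6, 3) + (8, 4). λ = (4 - 3)/(8 - 6) ≡ 1/2 mod 17. 2⁻¹ ≡ 9 (mod 17), so λ ≡ 9.
  x = λ² - 6 - 8 = 81 - 14 ≡ 16; y = λ·(6 - 16) - 3 ≡ 9. → (16, 9)

(16, 9)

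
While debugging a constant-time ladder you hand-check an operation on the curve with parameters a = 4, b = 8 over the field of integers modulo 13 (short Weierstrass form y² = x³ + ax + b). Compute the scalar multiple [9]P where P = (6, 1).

Repeated addition: build up to 9P.
2P: tangent at (6, 1): λ = (3·6² + 4)/(2·1) ≡ 8/2. 2⁻¹ ≡ 7 (mod 13), so λ ≡ 8·7 ≡ 4.
  x = λ² - 6 - 6 = 16 - 12 ≡ 4; y = λ·(6 - 4) - 1 ≡ 7. → (4, 7)
3P: (4, 7) + (6, 1). λ = (1 - 7)/(6 - 4) ≡ 7/2 mod 13. 2⁻¹ ≡ 7 (mod 13) since 2·7 = 14 ≡ 1, so λ ≡ 10.
  x = λ² - 4 - 6 = 100 - 10 ≡ 12; y = λ·(4 - 12) - 7 ≡ 4. → (12, 4)
4P: (12, 4) + (6, 1). λ = (1 - 4)/(6 - 12) ≡ 10/7 mod 13. 7⁻¹ ≡ 2 (mod 13), so λ ≡ 7.
  x = λ² - 12 - 6 = 49 - 18 ≡ 5; y = λ·(12 - 5) - 4 ≡ 6. → (5, 6)
5P: (5, 6) + (6, 1). λ = (1 - 6)/(6 - 5) ≡ 8/1 mod 13. 1⁻¹ ≡ 1 (mod 13) since 1·1 = 1 ≡ 1, so λ ≡ 8.
  x = λ² - 5 - 6 = 64 - 11 ≡ 1; y = λ·(5 - 1) - 6 ≡ 0. → (1, 0)
6P: (1, 0) + (6, 1). λ = (1 - 0)/(6 - 1) ≡ 1/5 mod 13. 5⁻¹ ≡ 8 (mod 13) since 5·8 = 40 ≡ 1, so λ ≡ 8.
  x = λ² - 1 - 6 = 64 - 7 ≡ 5; y = λ·(1 - 5) - 0 ≡ 7. → (5, 7)
7P: (5, 7) + (6, 1). λ = (1 - 7)/(6 - 5) ≡ 7/1 mod 13. 1⁻¹ ≡ 1 (mod 13) since 1·1 = 1 ≡ 1, so λ ≡ 7.
  x = λ² - 5 - 6 = 49 - 11 ≡ 12; y = λ·(5 - 12) - 7 ≡ 9. → (12, 9)
8P: (12, 9) + (6, 1). λ = (1 - 9)/(6 - 12) ≡ 5/7 mod 13. 7⁻¹ ≡ 2 (mod 13), so λ ≡ 10.
  x = λ² - 12 - 6 = 100 - 18 ≡ 4; y = λ·(12 - 4) - 9 ≡ 6. → (4, 6)
9P: (4, 6) + (6, 1). λ = (1 - 6)/(6 - 4) ≡ 8/2 mod 13. 2⁻¹ ≡ 7 (mod 13) since 2·7 = 14 ≡ 1, so λ ≡ 4.
  x = λ² - 4 - 6 = 16 - 10 ≡ 6; y = λ·(4 - 6) - 6 ≡ 12. → (6, 12)

(6, 12)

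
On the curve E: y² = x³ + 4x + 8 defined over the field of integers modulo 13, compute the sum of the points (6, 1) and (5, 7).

(12, 9)

(6, 1) + (5, 7). λ = (7 - 1)/(5 - 6) ≡ 6/12 mod 13. 12⁻¹ ≡ 12 (mod 13), so λ ≡ 7.
  x = λ² - 6 - 5 = 49 - 11 ≡ 12; y = λ·(6 - 12) - 1 ≡ 9. → (12, 9)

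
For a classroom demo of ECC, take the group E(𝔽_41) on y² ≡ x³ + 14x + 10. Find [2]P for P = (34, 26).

(30, 40)

tangent at (34, 26): λ = (3·34² + 14)/(2·26) ≡ 38/11. 11⁻¹ ≡ 15 (mod 41) since 11·15 = 165 ≡ 1, so λ ≡ 38·15 ≡ 37.
  x = λ² - 34 - 34 = 1369 - 68 ≡ 30; y = λ·(34 - 30) - 26 ≡ 40. → (30, 40)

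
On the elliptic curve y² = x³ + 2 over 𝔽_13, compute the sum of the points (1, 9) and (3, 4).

(1, 9) + (3, 4). λ = (4 - 9)/(3 - 1) ≡ 8/2 mod 13. 2⁻¹ ≡ 7 (mod 13), so λ ≡ 4.
  x = λ² - 1 - 3 = 16 - 4 ≡ 12; y = λ·(1 - 12) - 9 ≡ 12. → (12, 12)

(12, 12)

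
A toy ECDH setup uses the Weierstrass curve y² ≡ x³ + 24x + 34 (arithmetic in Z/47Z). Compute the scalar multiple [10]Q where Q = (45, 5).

Repeated addition: build up to 10Q.
2Q: tangent at (45, 5): λ = (3·45² + 24)/(2·5) ≡ 36/10. 10⁻¹ ≡ 33 (mod 47), so λ ≡ 36·33 ≡ 13.
  x = λ² - 45 - 45 = 169 - 90 ≡ 32; y = λ·(45 - 32) - 5 ≡ 23. → (32, 23)
3Q: (32, 23) + (45, 5). λ = (5 - 23)/(45 - 32) ≡ 29/13 mod 47. 13⁻¹ ≡ 29 (mod 47), so λ ≡ 42.
  x = λ² - 32 - 45 = 1764 - 77 ≡ 42; y = λ·(32 - 42) - 23 ≡ 27. → (42, 27)
4Q: (42, 27) + (45, 5). λ = (5 - 27)/(45 - 42) ≡ 25/3 mod 47. 3⁻¹ ≡ 16 (mod 47) since 3·16 = 48 ≡ 1, so λ ≡ 24.
  x = λ² - 42 - 45 = 576 - 87 ≡ 19; y = λ·(42 - 19) - 27 ≡ 8. → (19, 8)
5Q: (19, 8) + (45, 5). λ = (5 - 8)/(45 - 19) ≡ 44/26 mod 47. 26⁻¹ ≡ 38 (mod 47) since 26·38 = 988 ≡ 1, so λ ≡ 27.
  x = λ² - 19 - 45 = 729 - 64 ≡ 7; y = λ·(19 - 7) - 8 ≡ 34. → (7, 34)
6Q: (7, 34) + (45, 5). λ = (5 - 34)/(45 - 7) ≡ 18/38 mod 47. 38⁻¹ ≡ 26 (mod 47), so λ ≡ 45.
  x = λ² - 7 - 45 = 2025 - 52 ≡ 46; y = λ·(7 - 46) - 34 ≡ 44. → (46, 44)
7Q: (46, 44) + (45, 5). λ = (5 - 44)/(45 - 46) ≡ 8/46 mod 47. 46⁻¹ ≡ 46 (mod 47), so λ ≡ 39.
  x = λ² - 46 - 45 = 1521 - 91 ≡ 20; y = λ·(46 - 20) - 44 ≡ 30. → (20, 30)
8Q: (20, 30) + (45, 5). λ = (5 - 30)/(45 - 20) ≡ 22/25 mod 47. 25⁻¹ ≡ 32 (mod 47), so λ ≡ 46.
  x = λ² - 20 - 45 = 2116 - 65 ≡ 30; y = λ·(20 - 30) - 30 ≡ 27. → (30, 27)
9Q: (30, 27) + (45, 5). λ = (5 - 27)/(45 - 30) ≡ 25/15 mod 47. 15⁻¹ ≡ 22 (mod 47), so λ ≡ 33.
  x = λ² - 30 - 45 = 1089 - 75 ≡ 27; y = λ·(30 - 27) - 27 ≡ 25. → (27, 25)
10Q: (27, 25) + (45, 5). λ = (5 - 25)/(45 - 27) ≡ 27/18 mod 47. 18⁻¹ ≡ 34 (mod 47) since 18·34 = 612 ≡ 1, so λ ≡ 25.
  x = λ² - 27 - 45 = 625 - 72 ≡ 36; y = λ·(27 - 36) - 25 ≡ 32. → (36, 32)

(36, 32)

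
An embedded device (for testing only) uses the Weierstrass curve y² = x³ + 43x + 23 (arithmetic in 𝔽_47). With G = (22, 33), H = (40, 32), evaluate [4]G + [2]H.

First 4G:
Repeated addition: build up to 4G.
2G: tangent at (22, 33): λ = (3·22² + 43)/(2·33) ≡ 38/19. 19⁻¹ ≡ 5 (mod 47), so λ ≡ 38·5 ≡ 2.
  x = λ² - 22 - 22 = 4 - 44 ≡ 7; y = λ·(22 - 7) - 33 ≡ 44. → (7, 44)
3G: (7, 44) + (22, 33). λ = (33 - 44)/(22 - 7) ≡ 36/15 mod 47. 15⁻¹ ≡ 22 (mod 47) since 15·22 = 330 ≡ 1, so λ ≡ 40.
  x = λ² - 7 - 22 = 1600 - 29 ≡ 20; y = λ·(7 - 20) - 44 ≡ 0. → (20, 0)
4G: (20, 0) + (22, 33). λ = (33 - 0)/(22 - 20) ≡ 33/2 mod 47. 2⁻¹ ≡ 24 (mod 47), so λ ≡ 40.
  x = λ² - 20 - 22 = 1600 - 42 ≡ 7; y = λ·(20 - 7) - 0 ≡ 3. → (7, 3)
4G = (7, 3).
Next 2H:
Repeated addition: build up to 2H.
2H: tangent at (40, 32): λ = (3·40² + 43)/(2·32) ≡ 2/17. 17⁻¹ ≡ 36 (mod 47), so λ ≡ 2·36 ≡ 25.
  x = λ² - 40 - 40 = 625 - 80 ≡ 28; y = λ·(40 - 28) - 32 ≡ 33. → (28, 33)
2H = (28, 33).
Finally 4G + 2H:
(7, 3) + (28, 33). λ = (33 - 3)/(28 - 7) ≡ 30/21 mod 47. 21⁻¹ ≡ 9 (mod 47), so λ ≡ 35.
  x = λ² - 7 - 28 = 1225 - 35 ≡ 15; y = λ·(7 - 15) - 3 ≡ 46. → (15, 46)

(15, 46)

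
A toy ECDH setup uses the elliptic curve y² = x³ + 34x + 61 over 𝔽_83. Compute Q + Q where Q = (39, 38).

tangent at (39, 38): λ = (3·39² + 34)/(2·38) ≡ 32/76. 76⁻¹ ≡ 71 (mod 83) since 76·71 = 5396 ≡ 1, so λ ≡ 32·71 ≡ 31.
  x = λ² - 39 - 39 = 961 - 78 ≡ 53; y = λ·(39 - 53) - 38 ≡ 26. → (53, 26)

(53, 26)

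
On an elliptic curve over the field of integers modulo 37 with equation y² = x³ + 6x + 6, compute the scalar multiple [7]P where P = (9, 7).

(8, 23)

Repeated addition: build up to 7P.
2P: tangent at (9, 7): λ = (3·9² + 6)/(2·7) ≡ 27/14. 14⁻¹ ≡ 8 (mod 37), so λ ≡ 27·8 ≡ 31.
  x = λ² - 9 - 9 = 961 - 18 ≡ 18; y = λ·(9 - 18) - 7 ≡ 10. → (18, 10)
3P: (18, 10) + (9, 7). λ = (7 - 10)/(9 - 18) ≡ 34/28 mod 37. 28⁻¹ ≡ 4 (mod 37) since 28·4 = 112 ≡ 1, so λ ≡ 25.
  x = λ² - 18 - 9 = 625 - 27 ≡ 6; y = λ·(18 - 6) - 10 ≡ 31. → (6, 31)
4P: (6, 31) + (9, 7). λ = (7 - 31)/(9 - 6) ≡ 13/3 mod 37. 3⁻¹ ≡ 25 (mod 37), so λ ≡ 29.
  x = λ² - 6 - 9 = 841 - 15 ≡ 12; y = λ·(6 - 12) - 31 ≡ 17. → (12, 17)
5P: (12, 17) + (9, 7). λ = (7 - 17)/(9 - 12) ≡ 27/34 mod 37. 34⁻¹ ≡ 12 (mod 37), so λ ≡ 28.
  x = λ² - 12 - 9 = 784 - 21 ≡ 23; y = λ·(12 - 23) - 17 ≡ 8. → (23, 8)
6P: (23, 8) + (9, 7). λ = (7 - 8)/(9 - 23) ≡ 36/23 mod 37. 23⁻¹ ≡ 29 (mod 37), so λ ≡ 8.
  x = λ² - 23 - 9 = 64 - 32 ≡ 32; y = λ·(23 - 32) - 8 ≡ 31. → (32, 31)
7P: (32, 31) + (9, 7). λ = (7 - 31)/(9 - 32) ≡ 13/14 mod 37. 14⁻¹ ≡ 8 (mod 37), so λ ≡ 30.
  x = λ² - 32 - 9 = 900 - 41 ≡ 8; y = λ·(32 - 8) - 31 ≡ 23. → (8, 23)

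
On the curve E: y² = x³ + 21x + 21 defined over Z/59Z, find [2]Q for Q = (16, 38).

(25, 51)

tangent at (16, 38): λ = (3·16² + 21)/(2·38) ≡ 22/17. 17⁻¹ ≡ 7 (mod 59) since 17·7 = 119 ≡ 1, so λ ≡ 22·7 ≡ 36.
  x = λ² - 16 - 16 = 1296 - 32 ≡ 25; y = λ·(16 - 25) - 38 ≡ 51. → (25, 51)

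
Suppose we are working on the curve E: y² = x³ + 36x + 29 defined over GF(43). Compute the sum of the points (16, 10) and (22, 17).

(16, 10) + (22, 17). λ = (17 - 10)/(22 - 16) ≡ 7/6 mod 43. 6⁻¹ ≡ 36 (mod 43) since 6·36 = 216 ≡ 1, so λ ≡ 37.
  x = λ² - 16 - 22 = 1369 - 38 ≡ 41; y = λ·(16 - 41) - 10 ≡ 11. → (41, 11)

(41, 11)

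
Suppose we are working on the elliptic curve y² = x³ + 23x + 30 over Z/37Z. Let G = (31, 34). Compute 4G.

Repeated addition: build up to 4G.
2G: tangent at (31, 34): λ = (3·31² + 23)/(2·34) ≡ 20/31. 31⁻¹ ≡ 6 (mod 37), so λ ≡ 20·6 ≡ 9.
  x = λ² - 31 - 31 = 81 - 62 ≡ 19; y = λ·(31 - 19) - 34 ≡ 0. → (19, 0)
3G: (19, 0) + (31, 34). λ = (34 - 0)/(31 - 19) ≡ 34/12 mod 37. 12⁻¹ ≡ 34 (mod 37), so λ ≡ 9.
  x = λ² - 19 - 31 = 81 - 50 ≡ 31; y = λ·(19 - 31) - 0 ≡ 3. → (31, 3)
4G: (31, 3) + (31, 34): same x and y₁ ≡ -y₂, so the sum is 𝒪.

O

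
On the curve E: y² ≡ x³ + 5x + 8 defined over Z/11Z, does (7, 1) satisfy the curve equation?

y² = 1² ≡ 1; x³ + 5x + 8 = 386 ≡ 1 (mod 11). 1 = 1.

yes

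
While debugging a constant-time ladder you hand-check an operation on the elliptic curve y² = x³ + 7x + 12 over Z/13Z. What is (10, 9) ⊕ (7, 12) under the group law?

(10, 9) + (7, 12). λ = (12 - 9)/(7 - 10) ≡ 3/10 mod 13. 10⁻¹ ≡ 4 (mod 13), so λ ≡ 12.
  x = λ² - 10 - 7 = 144 - 17 ≡ 10; y = λ·(10 - 10) - 9 ≡ 4. → (10, 4)

(10, 4)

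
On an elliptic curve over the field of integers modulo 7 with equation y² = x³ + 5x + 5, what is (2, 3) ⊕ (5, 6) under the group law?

(2, 3) + (5, 6). λ = (6 - 3)/(5 - 2) ≡ 3/3 mod 7. 3⁻¹ ≡ 5 (mod 7) since 3·5 = 15 ≡ 1, so λ ≡ 1.
  x = λ² - 2 - 5 = 1 - 7 ≡ 1; y = λ·(2 - 1) - 3 ≡ 5. → (1, 5)

(1, 5)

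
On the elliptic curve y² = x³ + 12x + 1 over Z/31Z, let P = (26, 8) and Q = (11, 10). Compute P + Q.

(26, 8) + (11, 10). λ = (10 - 8)/(11 - 26) ≡ 2/16 mod 31. 16⁻¹ ≡ 2 (mod 31), so λ ≡ 4.
  x = λ² - 26 - 11 = 16 - 37 ≡ 10; y = λ·(26 - 10) - 8 ≡ 25. → (10, 25)

(10, 25)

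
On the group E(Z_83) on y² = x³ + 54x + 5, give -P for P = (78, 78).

-(78, 78) = (78, -78 mod 83) = (78, 5).

(78, 5)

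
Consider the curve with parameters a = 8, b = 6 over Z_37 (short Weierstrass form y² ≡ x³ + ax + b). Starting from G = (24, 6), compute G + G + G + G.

Double-and-add on 4 = (100)₂. Start with G = (24, 6) for the leading 1-bit.
double: tangent at (24, 6): λ = (3·24² + 8)/(2·6) ≡ 34/12. 12⁻¹ ≡ 34 (mod 37) since 12·34 = 408 ≡ 1, so λ ≡ 34·34 ≡ 9.
  x = λ² - 24 - 24 = 81 - 48 ≡ 33; y = λ·(24 - 33) - 6 ≡ 24. → (33, 24)
double: tangent at (33, 24): λ = (3·33² + 8)/(2·24) ≡ 19/11. 11⁻¹ ≡ 27 (mod 37) since 11·27 = 297 ≡ 1, so λ ≡ 19·27 ≡ 32.
  x = λ² - 33 - 33 = 1024 - 66 ≡ 33; y = λ·(33 - 33) - 24 ≡ 13. → (33, 13)

(33, 13)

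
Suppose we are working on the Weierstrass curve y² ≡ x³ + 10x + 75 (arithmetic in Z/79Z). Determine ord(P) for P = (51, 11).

2P: tangent at (51, 11): λ = (3·51² + 10)/(2·11) ≡ 71/22. 22⁻¹ ≡ 18 (mod 79) since 22·18 = 396 ≡ 1, so λ ≡ 71·18 ≡ 14.
  x = λ² - 51 - 51 = 196 - 102 ≡ 15; y = λ·(51 - 15) - 11 ≡ 19. → (15, 19)
3P: (15, 19) + (51, 11). λ = (11 - 19)/(51 - 15) ≡ 71/36 mod 79. 36⁻¹ ≡ 11 (mod 79), so λ ≡ 70.
  x = λ² - 15 - 51 = 4900 - 66 ≡ 15; y = λ·(15 - 15) - 19 ≡ 60. → (15, 60)
4P: (15, 60) + (51, 11). λ = (11 - 60)/(51 - 15) ≡ 30/36 mod 79. 36⁻¹ ≡ 11 (mod 79), so λ ≡ 14.
  x = λ² - 15 - 51 = 196 - 66 ≡ 51; y = λ·(15 - 51) - 60 ≡ 68. → (51, 68)
5P: (51, 68) + (51, 11): same x and y₁ ≡ -y₂, so the sum is ∞.
5P = ∞, so the order is 5.

5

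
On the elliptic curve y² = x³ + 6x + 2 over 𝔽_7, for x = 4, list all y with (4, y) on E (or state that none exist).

x³ + 6x + 2 = 90 ≡ 6 (mod 7).
6 is a non-residue mod 7; no y exists.

none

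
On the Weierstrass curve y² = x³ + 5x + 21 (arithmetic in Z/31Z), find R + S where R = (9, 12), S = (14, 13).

(13, 12)

(9, 12) + (14, 13). λ = (13 - 12)/(14 - 9) ≡ 1/5 mod 31. 5⁻¹ ≡ 25 (mod 31) since 5·25 = 125 ≡ 1, so λ ≡ 25.
  x = λ² - 9 - 14 = 625 - 23 ≡ 13; y = λ·(9 - 13) - 12 ≡ 12. → (13, 12)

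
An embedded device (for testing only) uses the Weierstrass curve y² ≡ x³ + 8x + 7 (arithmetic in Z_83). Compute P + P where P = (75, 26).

(47, 37)

tangent at (75, 26): λ = (3·75² + 8)/(2·26) ≡ 34/52. 52⁻¹ ≡ 8 (mod 83) since 52·8 = 416 ≡ 1, so λ ≡ 34·8 ≡ 23.
  x = λ² - 75 - 75 = 529 - 150 ≡ 47; y = λ·(75 - 47) - 26 ≡ 37. → (47, 37)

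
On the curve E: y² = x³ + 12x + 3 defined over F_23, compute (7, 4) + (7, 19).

The two points share x = 7 and their y-coordinates satisfy 4 + 19 ≡ 0 (mod 23), so they are inverses. Their sum is O.

O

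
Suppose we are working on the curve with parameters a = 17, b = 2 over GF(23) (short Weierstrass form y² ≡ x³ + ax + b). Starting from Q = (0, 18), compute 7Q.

(0, 5)

Double-and-add on 7 = (111)₂. Start with Q = (0, 18) for the leading 1-bit.
double: tangent at (0, 18): λ = (3·0² + 17)/(2·18) ≡ 17/13. 13⁻¹ ≡ 16 (mod 23), so λ ≡ 17·16 ≡ 19.
  x = λ² - 0 - 0 = 361 - 0 ≡ 16; y = λ·(0 - 16) - 18 ≡ 0. → (16, 0)
add Q: (16, 0) + (0, 18). λ = (18 - 0)/(0 - 16) ≡ 18/7 mod 23. 7⁻¹ ≡ 10 (mod 23), so λ ≡ 19.
  x = λ² - 16 - 0 = 361 - 16 ≡ 0; y = λ·(16 - 0) - 0 ≡ 5. → (0, 5)
double: tangent at (0, 5): λ = (3·0² + 17)/(2·5) ≡ 17/10. 10⁻¹ ≡ 7 (mod 23), so λ ≡ 17·7 ≡ 4.
  x = λ² - 0 - 0 = 16 - 0 ≡ 16; y = λ·(0 - 16) - 5 ≡ 0. → (16, 0)
add Q: (16, 0) + (0, 18). λ = (18 - 0)/(0 - 16) ≡ 18/7 mod 23. 7⁻¹ ≡ 10 (mod 23), so λ ≡ 19.
  x = λ² - 16 - 0 = 361 - 16 ≡ 0; y = λ·(16 - 0) - 0 ≡ 5. → (0, 5)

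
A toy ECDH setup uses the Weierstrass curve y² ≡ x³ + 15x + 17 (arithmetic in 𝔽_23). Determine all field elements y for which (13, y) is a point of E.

none

x³ + 15x + 17 = 2409 ≡ 17 (mod 23).
17 is a non-residue mod 23; no y exists.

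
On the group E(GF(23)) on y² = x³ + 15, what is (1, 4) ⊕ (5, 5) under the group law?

(1, 4) + (5, 5). λ = (5 - 4)/(5 - 1) ≡ 1/4 mod 23. 4⁻¹ ≡ 6 (mod 23), so λ ≡ 6.
  x = λ² - 1 - 5 = 36 - 6 ≡ 7; y = λ·(1 - 7) - 4 ≡ 6. → (7, 6)

(7, 6)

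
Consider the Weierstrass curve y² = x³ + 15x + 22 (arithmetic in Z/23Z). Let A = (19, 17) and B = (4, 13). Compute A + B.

(6, 11)

(19, 17) + (4, 13). λ = (13 - 17)/(4 - 19) ≡ 19/8 mod 23. 8⁻¹ ≡ 3 (mod 23) since 8·3 = 24 ≡ 1, so λ ≡ 11.
  x = λ² - 19 - 4 = 121 - 23 ≡ 6; y = λ·(19 - 6) - 17 ≡ 11. → (6, 11)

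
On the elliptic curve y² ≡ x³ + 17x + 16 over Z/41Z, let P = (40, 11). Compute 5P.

(20, 19)

Double-and-add on 5 = (101)₂. Start with P = (40, 11) for the leading 1-bit.
double: tangent at (40, 11): λ = (3·40² + 17)/(2·11) ≡ 20/22. 22⁻¹ ≡ 28 (mod 41), so λ ≡ 20·28 ≡ 27.
  x = λ² - 40 - 40 = 729 - 80 ≡ 34; y = λ·(40 - 34) - 11 ≡ 28. → (34, 28)
double: tangent at (34, 28): λ = (3·34² + 17)/(2·28) ≡ 0/15. 15⁻¹ ≡ 11 (mod 41) since 15·11 = 165 ≡ 1, so λ ≡ 0·11 ≡ 0.
  x = λ² - 34 - 34 = 0 - 68 ≡ 14; y = λ·(34 - 14) - 28 ≡ 13. → (14, 13)
add P: (14, 13) + (40, 11). λ = (11 - 13)/(40 - 14) ≡ 39/26 mod 41. 26⁻¹ ≡ 30 (mod 41) since 26·30 = 780 ≡ 1, so λ ≡ 22.
  x = λ² - 14 - 40 = 484 - 54 ≡ 20; y = λ·(14 - 20) - 13 ≡ 19. → (20, 19)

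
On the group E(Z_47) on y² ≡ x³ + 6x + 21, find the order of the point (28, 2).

2P: tangent at (28, 2): λ = (3·28² + 6)/(2·2) ≡ 8/4. 4⁻¹ ≡ 12 (mod 47) since 4·12 = 48 ≡ 1, so λ ≡ 8·12 ≡ 2.
  x = λ² - 28 - 28 = 4 - 56 ≡ 42; y = λ·(28 - 42) - 2 ≡ 17. → (42, 17)
3P: (42, 17) + (28, 2). λ = (2 - 17)/(28 - 42) ≡ 32/33 mod 47. 33⁻¹ ≡ 10 (mod 47), so λ ≡ 38.
  x = λ² - 42 - 28 = 1444 - 70 ≡ 11; y = λ·(42 - 11) - 17 ≡ 33. → (11, 33)
4P: (11, 33) + (28, 2). λ = (2 - 33)/(28 - 11) ≡ 16/17 mod 47. 17⁻¹ ≡ 36 (mod 47) since 17·36 = 612 ≡ 1, so λ ≡ 12.
  x = λ² - 11 - 28 = 144 - 39 ≡ 11; y = λ·(11 - 11) - 33 ≡ 14. → (11, 14)
5P: (11, 14) + (28, 2). λ = (2 - 14)/(28 - 11) ≡ 35/17 mod 47. 17⁻¹ ≡ 36 (mod 47), so λ ≡ 38.
  x = λ² - 11 - 28 = 1444 - 39 ≡ 42; y = λ·(11 - 42) - 14 ≡ 30. → (42, 30)
6P: (42, 30) + (28, 2). λ = (2 - 30)/(28 - 42) ≡ 19/33 mod 47. 33⁻¹ ≡ 10 (mod 47), so λ ≡ 2.
  x = λ² - 42 - 28 = 4 - 70 ≡ 28; y = λ·(42 - 28) - 30 ≡ 45. → (28, 45)
7P: (28, 45) + (28, 2): same x and y₁ ≡ -y₂, so the sum is O.
7P = O, so the order is 7.

7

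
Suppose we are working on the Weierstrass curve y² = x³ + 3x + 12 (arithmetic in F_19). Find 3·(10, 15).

Write Q = (10, 15).
Repeated addition: build up to 3Q.
2Q: tangent at (10, 15): λ = (3·10² + 3)/(2·15) ≡ 18/11. 11⁻¹ ≡ 7 (mod 19), so λ ≡ 18·7 ≡ 12.
  x = λ² - 10 - 10 = 144 - 20 ≡ 10; y = λ·(10 - 10) - 15 ≡ 4. → (10, 4)
3Q: (10, 4) + (10, 15): same x and y₁ ≡ -y₂, so the sum is ∞.

O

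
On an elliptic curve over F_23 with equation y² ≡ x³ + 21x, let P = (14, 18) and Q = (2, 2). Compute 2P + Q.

(16, 19)

First 2P:
Repeated addition: build up to 2P.
2P: tangent at (14, 18): λ = (3·14² + 21)/(2·18) ≡ 11/13. 13⁻¹ ≡ 16 (mod 23) since 13·16 = 208 ≡ 1, so λ ≡ 11·16 ≡ 15.
  x = λ² - 14 - 14 = 225 - 28 ≡ 13; y = λ·(14 - 13) - 18 ≡ 20. → (13, 20)
2P = (13, 20).
Finally 2P + Q:
(13, 20) + (2, 2). λ = (2 - 20)/(2 - 13) ≡ 5/12 mod 23. 12⁻¹ ≡ 2 (mod 23) since 12·2 = 24 ≡ 1, so λ ≡ 10.
  x = λ² - 13 - 2 = 100 - 15 ≡ 16; y = λ·(13 - 16) - 20 ≡ 19. → (16, 19)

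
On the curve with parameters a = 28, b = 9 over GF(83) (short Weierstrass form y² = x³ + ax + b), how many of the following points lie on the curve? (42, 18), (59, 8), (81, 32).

2

(42, 18): 18² ≡ 75, rhs ≡ 75 → on.
(59, 8): 8² ≡ 64, rhs ≡ 38 → off.
(81, 32): 32² ≡ 28, rhs ≡ 28 → on.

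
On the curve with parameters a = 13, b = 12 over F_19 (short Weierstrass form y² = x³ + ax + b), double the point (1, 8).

tangent at (1, 8): λ = (3·1² + 13)/(2·8) ≡ 16/16. 16⁻¹ ≡ 6 (mod 19) since 16·6 = 96 ≡ 1, so λ ≡ 16·6 ≡ 1.
  x = λ² - 1 - 1 = 1 - 2 ≡ 18; y = λ·(1 - 18) - 8 ≡ 13. → (18, 13)

(18, 13)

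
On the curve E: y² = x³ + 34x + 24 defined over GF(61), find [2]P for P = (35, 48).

(32, 5)

tangent at (35, 48): λ = (3·35² + 34)/(2·48) ≡ 49/35. 35⁻¹ ≡ 7 (mod 61) since 35·7 = 245 ≡ 1, so λ ≡ 49·7 ≡ 38.
  x = λ² - 35 - 35 = 1444 - 70 ≡ 32; y = λ·(35 - 32) - 48 ≡ 5. → (32, 5)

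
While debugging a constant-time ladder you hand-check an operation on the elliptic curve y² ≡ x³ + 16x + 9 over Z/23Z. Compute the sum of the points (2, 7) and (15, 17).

(2, 7) + (15, 17). λ = (17 - 7)/(15 - 2) ≡ 10/13 mod 23. 13⁻¹ ≡ 16 (mod 23), so λ ≡ 22.
  x = λ² - 2 - 15 = 484 - 17 ≡ 7; y = λ·(2 - 7) - 7 ≡ 21. → (7, 21)

(7, 21)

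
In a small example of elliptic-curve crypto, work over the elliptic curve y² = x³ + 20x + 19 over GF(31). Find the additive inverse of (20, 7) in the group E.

(20, 24)

-(20, 7) = (20, -7 mod 31) = (20, 24).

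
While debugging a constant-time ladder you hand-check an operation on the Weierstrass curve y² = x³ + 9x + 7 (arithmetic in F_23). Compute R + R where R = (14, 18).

tangent at (14, 18): λ = (3·14² + 9)/(2·18) ≡ 22/13. 13⁻¹ ≡ 16 (mod 23), so λ ≡ 22·16 ≡ 7.
  x = λ² - 14 - 14 = 49 - 28 ≡ 21; y = λ·(14 - 21) - 18 ≡ 2. → (21, 2)

(21, 2)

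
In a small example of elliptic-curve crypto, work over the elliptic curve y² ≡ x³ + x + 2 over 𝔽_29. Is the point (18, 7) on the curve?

no

y² = 7² ≡ 20; x³ + 1x + 2 = 5852 ≡ 23 (mod 29). 20 ≠ 23.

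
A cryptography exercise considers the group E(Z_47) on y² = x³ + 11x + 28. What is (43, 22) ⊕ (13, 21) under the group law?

(18, 18)

(43, 22) + (13, 21). λ = (21 - 22)/(13 - 43) ≡ 46/17 mod 47. 17⁻¹ ≡ 36 (mod 47), so λ ≡ 11.
  x = λ² - 43 - 13 = 121 - 56 ≡ 18; y = λ·(43 - 18) - 22 ≡ 18. → (18, 18)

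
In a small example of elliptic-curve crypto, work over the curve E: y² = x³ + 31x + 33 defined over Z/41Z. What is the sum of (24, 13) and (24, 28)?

The two points share x = 24 and their y-coordinates satisfy 13 + 28 ≡ 0 (mod 41), so they are inverses. Their sum is O.

O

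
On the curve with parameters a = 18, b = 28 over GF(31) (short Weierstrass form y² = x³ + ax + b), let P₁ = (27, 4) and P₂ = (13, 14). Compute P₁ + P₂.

(27, 4) + (13, 14). λ = (14 - 4)/(13 - 27) ≡ 10/17 mod 31. 17⁻¹ ≡ 11 (mod 31), so λ ≡ 17.
  x = λ² - 27 - 13 = 289 - 40 ≡ 1; y = λ·(27 - 1) - 4 ≡ 4. → (1, 4)

(1, 4)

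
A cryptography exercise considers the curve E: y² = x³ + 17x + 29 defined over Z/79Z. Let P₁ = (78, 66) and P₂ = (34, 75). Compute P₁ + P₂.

(78, 66) + (34, 75). λ = (75 - 66)/(34 - 78) ≡ 9/35 mod 79. 35⁻¹ ≡ 70 (mod 79) since 35·70 = 2450 ≡ 1, so λ ≡ 77.
  x = λ² - 78 - 34 = 5929 - 112 ≡ 50; y = λ·(78 - 50) - 66 ≡ 36. → (50, 36)

(50, 36)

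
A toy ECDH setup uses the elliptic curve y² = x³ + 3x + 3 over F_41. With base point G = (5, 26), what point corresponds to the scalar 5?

Double-and-add on 5 = (101)₂. Start with G = (5, 26) for the leading 1-bit.
double: tangent at (5, 26): λ = (3·5² + 3)/(2·26) ≡ 37/11. 11⁻¹ ≡ 15 (mod 41), so λ ≡ 37·15 ≡ 22.
  x = λ² - 5 - 5 = 484 - 10 ≡ 23; y = λ·(5 - 23) - 26 ≡ 29. → (23, 29)
double: tangent at (23, 29): λ = (3·23² + 3)/(2·29) ≡ 32/17. 17⁻¹ ≡ 29 (mod 41) since 17·29 = 493 ≡ 1, so λ ≡ 32·29 ≡ 26.
  x = λ² - 23 - 23 = 676 - 46 ≡ 15; y = λ·(23 - 15) - 29 ≡ 15. → (15, 15)
add G: (15, 15) + (5, 26). λ = (26 - 15)/(5 - 15) ≡ 11/31 mod 41. 31⁻¹ ≡ 4 (mod 41), so λ ≡ 3.
  x = λ² - 15 - 5 = 9 - 20 ≡ 30; y = λ·(15 - 30) - 15 ≡ 22. → (30, 22)

(30, 22)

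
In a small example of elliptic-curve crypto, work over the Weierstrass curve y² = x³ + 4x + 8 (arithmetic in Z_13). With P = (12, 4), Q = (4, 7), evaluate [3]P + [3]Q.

(1, 0)

First 3P:
Repeated addition: build up to 3P.
2P: tangent at (12, 4): λ = (3·12² + 4)/(2·4) ≡ 7/8. 8⁻¹ ≡ 5 (mod 13) since 8·5 = 40 ≡ 1, so λ ≡ 7·5 ≡ 9.
  x = λ² - 12 - 12 = 81 - 24 ≡ 5; y = λ·(12 - 5) - 4 ≡ 7. → (5, 7)
3P: (5, 7) + (12, 4). λ = (4 - 7)/(12 - 5) ≡ 10/7 mod 13. 7⁻¹ ≡ 2 (mod 13) since 7·2 = 14 ≡ 1, so λ ≡ 7.
  x = λ² - 5 - 12 = 49 - 17 ≡ 6; y = λ·(5 - 6) - 7 ≡ 12. → (6, 12)
3P = (6, 12).
Next 3Q:
Repeated addition: build up to 3Q.
2Q: tangent at (4, 7): λ = (3·4² + 4)/(2·7) ≡ 0/1. 1⁻¹ ≡ 1 (mod 13), so λ ≡ 0·1 ≡ 0.
  x = λ² - 4 - 4 = 0 - 8 ≡ 5; y = λ·(4 - 5) - 7 ≡ 6. → (5, 6)
3Q: (5, 6) + (4, 7). λ = (7 - 6)/(4 - 5) ≡ 1/12 mod 13. 12⁻¹ ≡ 12 (mod 13) since 12·12 = 144 ≡ 1, so λ ≡ 12.
  x = λ² - 5 - 4 = 144 - 9 ≡ 5; y = λ·(5 - 5) - 6 ≡ 7. → (5, 7)
3Q = (5, 7).
Finally 3P + 3Q:
(6, 12) + (5, 7). λ = (7 - 12)/(5 - 6) ≡ 8/12 mod 13. 12⁻¹ ≡ 12 (mod 13), so λ ≡ 5.
  x = λ² - 6 - 5 = 25 - 11 ≡ 1; y = λ·(6 - 1) - 12 ≡ 0. → (1, 0)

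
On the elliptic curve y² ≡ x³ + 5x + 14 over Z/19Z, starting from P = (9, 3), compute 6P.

(10, 0)

Double-and-add on 6 = (110)₂. Start with P = (9, 3) for the leading 1-bit.
double: tangent at (9, 3): λ = (3·9² + 5)/(2·3) ≡ 1/6. 6⁻¹ ≡ 16 (mod 19) since 6·16 = 96 ≡ 1, so λ ≡ 1·16 ≡ 16.
  x = λ² - 9 - 9 = 256 - 18 ≡ 10; y = λ·(9 - 10) - 3 ≡ 0. → (10, 0)
add P: (10, 0) + (9, 3). λ = (3 - 0)/(9 - 10) ≡ 3/18 mod 19. 18⁻¹ ≡ 18 (mod 19), so λ ≡ 16.
  x = λ² - 10 - 9 = 256 - 19 ≡ 9; y = λ·(10 - 9) - 0 ≡ 16. → (9, 16)
double: tangent at (9, 16): λ = (3·9² + 5)/(2·16) ≡ 1/13. 13⁻¹ ≡ 3 (mod 19) since 13·3 = 39 ≡ 1, so λ ≡ 1·3 ≡ 3.
  x = λ² - 9 - 9 = 9 - 18 ≡ 10; y = λ·(9 - 10) - 16 ≡ 0. → (10, 0)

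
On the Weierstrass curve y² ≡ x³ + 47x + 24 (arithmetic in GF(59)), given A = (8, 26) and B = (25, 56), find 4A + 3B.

(40, 1)

First 4A:
Double-and-add on 4 = (100)₂. Start with A = (8, 26) for the leading 1-bit.
double: tangent at (8, 26): λ = (3·8² + 47)/(2·26) ≡ 3/52. 52⁻¹ ≡ 42 (mod 59), so λ ≡ 3·42 ≡ 8.
  x = λ² - 8 - 8 = 64 - 16 ≡ 48; y = λ·(8 - 48) - 26 ≡ 8. → (48, 8)
double: tangent at (48, 8): λ = (3·48² + 47)/(2·8) ≡ 56/16. 16⁻¹ ≡ 48 (mod 59) since 16·48 = 768 ≡ 1, so λ ≡ 56·48 ≡ 33.
  x = λ² - 48 - 48 = 1089 - 96 ≡ 49; y = λ·(48 - 49) - 8 ≡ 18. → (49, 18)
4A = (49, 18).
Next 3B:
Repeated addition: build up to 3B.
2B: tangent at (25, 56): λ = (3·25² + 47)/(2·56) ≡ 34/53. 53⁻¹ ≡ 49 (mod 59), so λ ≡ 34·49 ≡ 14.
  x = λ² - 25 - 25 = 196 - 50 ≡ 28; y = λ·(25 - 28) - 56 ≡ 20. → (28, 20)
3B: (28, 20) + (25, 56). λ = (56 - 20)/(25 - 28) ≡ 36/56 mod 59. 56⁻¹ ≡ 39 (mod 59) since 56·39 = 2184 ≡ 1, so λ ≡ 47.
  x = λ² - 28 - 25 = 2209 - 53 ≡ 32; y = λ·(28 - 32) - 20 ≡ 28. → (32, 28)
3B = (32, 28).
Finally 4A + 3B:
(49, 18) + (32, 28). λ = (28 - 18)/(32 - 49) ≡ 10/42 mod 59. 42⁻¹ ≡ 52 (mod 59) since 42·52 = 2184 ≡ 1, so λ ≡ 48.
  x = λ² - 49 - 32 = 2304 - 81 ≡ 40; y = λ·(49 - 40) - 18 ≡ 1. → (40, 1)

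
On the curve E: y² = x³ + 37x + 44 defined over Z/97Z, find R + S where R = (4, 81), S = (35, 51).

(55, 81)

(4, 81) + (35, 51). λ = (51 - 81)/(35 - 4) ≡ 67/31 mod 97. 31⁻¹ ≡ 72 (mod 97), so λ ≡ 71.
  x = λ² - 4 - 35 = 5041 - 39 ≡ 55; y = λ·(4 - 55) - 81 ≡ 81. → (55, 81)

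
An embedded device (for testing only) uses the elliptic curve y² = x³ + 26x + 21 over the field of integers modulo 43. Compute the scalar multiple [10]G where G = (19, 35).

Repeated addition: build up to 10G.
2G: tangent at (19, 35): λ = (3·19² + 26)/(2·35) ≡ 34/27. 27⁻¹ ≡ 8 (mod 43) since 27·8 = 216 ≡ 1, so λ ≡ 34·8 ≡ 14.
  x = λ² - 19 - 19 = 196 - 38 ≡ 29; y = λ·(19 - 29) - 35 ≡ 40. → (29, 40)
3G: (29, 40) + (19, 35). λ = (35 - 40)/(19 - 29) ≡ 38/33 mod 43. 33⁻¹ ≡ 30 (mod 43), so λ ≡ 22.
  x = λ² - 29 - 19 = 484 - 48 ≡ 6; y = λ·(29 - 6) - 40 ≡ 36. → (6, 36)
4G: (6, 36) + (19, 35). λ = (35 - 36)/(19 - 6) ≡ 42/13 mod 43. 13⁻¹ ≡ 10 (mod 43) since 13·10 = 130 ≡ 1, so λ ≡ 33.
  x = λ² - 6 - 19 = 1089 - 25 ≡ 32; y = λ·(6 - 32) - 36 ≡ 9. → (32, 9)
5G: (32, 9) + (19, 35). λ = (35 - 9)/(19 - 32) ≡ 26/30 mod 43. 30⁻¹ ≡ 33 (mod 43), so λ ≡ 41.
  x = λ² - 32 - 19 = 1681 - 51 ≡ 39; y = λ·(32 - 39) - 9 ≡ 5. → (39, 5)
6G: (39, 5) + (19, 35). λ = (35 - 5)/(19 - 39) ≡ 30/23 mod 43. 23⁻¹ ≡ 15 (mod 43), so λ ≡ 20.
  x = λ² - 39 - 19 = 400 - 58 ≡ 41; y = λ·(39 - 41) - 5 ≡ 41. → (41, 41)
7G: (41, 41) + (19, 35). λ = (35 - 41)/(19 - 41) ≡ 37/21 mod 43. 21⁻¹ ≡ 41 (mod 43), so λ ≡ 12.
  x = λ² - 41 - 19 = 144 - 60 ≡ 41; y = λ·(41 - 41) - 41 ≡ 2. → (41, 2)
8G: (41, 2) + (19, 35). λ = (35 - 2)/(19 - 41) ≡ 33/21 mod 43. 21⁻¹ ≡ 41 (mod 43), so λ ≡ 20.
  x = λ² - 41 - 19 = 400 - 60 ≡ 39; y = λ·(41 - 39) - 2 ≡ 38. → (39, 38)
9G: (39, 38) + (19, 35). λ = (35 - 38)/(19 - 39) ≡ 40/23 mod 43. 23⁻¹ ≡ 15 (mod 43) since 23·15 = 345 ≡ 1, so λ ≡ 41.
  x = λ² - 39 - 19 = 1681 - 58 ≡ 32; y = λ·(39 - 32) - 38 ≡ 34. → (32, 34)
10G: (32, 34) + (19, 35). λ = (35 - 34)/(19 - 32) ≡ 1/30 mod 43. 30⁻¹ ≡ 33 (mod 43), so λ ≡ 33.
  x = λ² - 32 - 19 = 1089 - 51 ≡ 6; y = λ·(32 - 6) - 34 ≡ 7. → (6, 7)

(6, 7)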